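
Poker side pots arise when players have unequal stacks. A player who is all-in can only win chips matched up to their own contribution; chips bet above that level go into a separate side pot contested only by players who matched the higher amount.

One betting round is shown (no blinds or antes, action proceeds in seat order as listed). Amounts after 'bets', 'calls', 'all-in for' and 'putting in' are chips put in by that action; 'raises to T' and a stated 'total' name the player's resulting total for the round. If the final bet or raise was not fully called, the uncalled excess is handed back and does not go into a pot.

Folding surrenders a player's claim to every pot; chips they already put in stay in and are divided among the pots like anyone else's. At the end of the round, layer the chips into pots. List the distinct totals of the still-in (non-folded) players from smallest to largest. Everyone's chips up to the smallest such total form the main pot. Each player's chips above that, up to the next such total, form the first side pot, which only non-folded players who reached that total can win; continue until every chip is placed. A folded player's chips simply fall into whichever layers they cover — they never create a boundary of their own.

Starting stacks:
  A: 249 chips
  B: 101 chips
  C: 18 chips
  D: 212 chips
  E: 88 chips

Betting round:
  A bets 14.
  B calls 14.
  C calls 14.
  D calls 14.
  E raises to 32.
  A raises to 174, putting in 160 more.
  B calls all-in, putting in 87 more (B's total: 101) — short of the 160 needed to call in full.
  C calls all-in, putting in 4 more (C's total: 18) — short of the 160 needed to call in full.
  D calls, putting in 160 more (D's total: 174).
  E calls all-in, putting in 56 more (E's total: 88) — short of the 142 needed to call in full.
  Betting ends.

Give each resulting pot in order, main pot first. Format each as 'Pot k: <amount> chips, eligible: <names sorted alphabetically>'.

Contributions: A=174, B=101, C=18, D=174, E=88
Pot levels (distinct totals of non-folded players): 18, 88, 101, 174
Layer 1-18: 18 each from A, B, C, D, E = 18*5 = 90 chips; eligible A, B, C, D, E
Layer 19-88: 70 each from A, B, D, E = 70*4 = 280 chips; eligible A, B, D, E
Layer 89-101: 13 each from A, B, D = 13*3 = 39 chips; eligible A, B, D
Layer 102-174: 73 each from A, D = 73*2 = 146 chips; eligible A, D

Pot 1: 90 chips, eligible: A, B, C, D, E
Pot 2: 280 chips, eligible: A, B, D, E
Pot 3: 39 chips, eligible: A, B, D
Pot 4: 146 chips, eligible: A, D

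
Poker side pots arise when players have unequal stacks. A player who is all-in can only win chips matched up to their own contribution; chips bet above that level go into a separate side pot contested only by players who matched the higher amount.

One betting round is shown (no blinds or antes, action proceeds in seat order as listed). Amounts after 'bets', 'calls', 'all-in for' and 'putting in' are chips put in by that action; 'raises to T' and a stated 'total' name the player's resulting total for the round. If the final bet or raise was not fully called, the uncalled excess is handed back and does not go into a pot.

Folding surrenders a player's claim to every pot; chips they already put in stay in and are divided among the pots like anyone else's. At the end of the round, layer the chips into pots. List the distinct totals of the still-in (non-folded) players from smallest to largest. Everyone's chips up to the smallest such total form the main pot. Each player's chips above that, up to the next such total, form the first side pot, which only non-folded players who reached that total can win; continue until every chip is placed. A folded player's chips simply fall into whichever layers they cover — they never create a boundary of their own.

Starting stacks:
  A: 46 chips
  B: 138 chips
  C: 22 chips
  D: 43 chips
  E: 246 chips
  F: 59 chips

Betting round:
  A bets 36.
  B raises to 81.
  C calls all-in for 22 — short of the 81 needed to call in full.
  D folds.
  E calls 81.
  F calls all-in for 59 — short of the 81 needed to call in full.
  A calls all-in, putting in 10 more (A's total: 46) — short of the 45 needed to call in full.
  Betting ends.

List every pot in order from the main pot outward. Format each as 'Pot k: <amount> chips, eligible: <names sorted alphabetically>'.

Contributions: A=46, B=81, C=22, E=81, F=59
Folded: D
Pot levels (distinct totals of non-folded players): 22, 46, 59, 81
Layer 1-22: 22 each from A, B, C, E, F = 22*5 = 110 chips; eligible A, B, C, E, F
Layer 23-46: 24 each from A, B, E, F = 24*4 = 96 chips; eligible A, B, E, F
Layer 47-59: 13 each from B, E, F = 13*3 = 39 chips; eligible B, E, F
Layer 60-81: 22 each from B, E = 22*2 = 44 chips; eligible B, E

Pot 1: 110 chips, eligible: A, B, C, E, F
Pot 2: 96 chips, eligible: A, B, E, F
Pot 3: 39 chips, eligible: B, E, F
Pot 4: 44 chips, eligible: B, E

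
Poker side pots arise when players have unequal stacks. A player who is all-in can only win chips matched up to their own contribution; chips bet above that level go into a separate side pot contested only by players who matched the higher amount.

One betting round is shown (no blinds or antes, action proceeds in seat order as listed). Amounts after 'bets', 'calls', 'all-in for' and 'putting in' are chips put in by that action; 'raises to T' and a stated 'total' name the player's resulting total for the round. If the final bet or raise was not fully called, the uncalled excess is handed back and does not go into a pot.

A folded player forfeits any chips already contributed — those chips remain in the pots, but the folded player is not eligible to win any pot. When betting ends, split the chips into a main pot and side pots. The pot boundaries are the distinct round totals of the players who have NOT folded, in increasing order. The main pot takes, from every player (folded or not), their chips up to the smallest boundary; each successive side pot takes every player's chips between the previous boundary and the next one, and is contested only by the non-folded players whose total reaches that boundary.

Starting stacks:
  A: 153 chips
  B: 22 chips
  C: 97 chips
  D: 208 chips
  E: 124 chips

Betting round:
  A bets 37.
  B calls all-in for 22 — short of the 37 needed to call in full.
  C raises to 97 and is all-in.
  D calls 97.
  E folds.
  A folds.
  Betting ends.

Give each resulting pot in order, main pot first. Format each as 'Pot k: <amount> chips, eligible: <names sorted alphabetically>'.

Contributions: A=37, B=22, C=97, D=97
Folded: A, E
Pot levels (distinct totals of non-folded players): 22, 97
Layer 1-22: 22 each from A, B, C, D = 22*4 = 88 chips; eligible B, C, D
Layer 23-97: A 15 + C 75 + D 75 = 165 chips; eligible C, D

Pot 1: 88 chips, eligible: B, C, D
Pot 2: 165 chips, eligible: C, D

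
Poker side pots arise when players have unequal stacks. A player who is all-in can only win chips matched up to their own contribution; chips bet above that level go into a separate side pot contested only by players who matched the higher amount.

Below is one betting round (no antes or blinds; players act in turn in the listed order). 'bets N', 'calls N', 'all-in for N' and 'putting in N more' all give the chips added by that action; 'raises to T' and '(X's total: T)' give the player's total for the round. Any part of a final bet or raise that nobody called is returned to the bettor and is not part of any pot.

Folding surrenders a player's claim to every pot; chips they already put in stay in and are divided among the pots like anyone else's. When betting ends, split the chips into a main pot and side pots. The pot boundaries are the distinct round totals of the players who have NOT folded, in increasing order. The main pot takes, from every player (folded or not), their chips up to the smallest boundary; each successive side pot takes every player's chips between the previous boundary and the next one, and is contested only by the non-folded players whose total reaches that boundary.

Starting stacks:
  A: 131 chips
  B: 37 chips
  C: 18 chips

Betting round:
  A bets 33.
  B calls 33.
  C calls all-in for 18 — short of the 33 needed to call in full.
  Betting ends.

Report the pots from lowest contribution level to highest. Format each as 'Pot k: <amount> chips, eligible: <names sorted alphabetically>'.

Contributions: A=33, B=33, C=18
Pot levels (distinct totals of non-folded players): 18, 33
Layer 1-18: 18 each from A, B, C = 18*3 = 54 chips; eligible A, B, C
Layer 19-33: 15 each from A, B = 15*2 = 30 chips; eligible A, B

Pot 1: 54 chips, eligible: A, B, C
Pot 2: 30 chips, eligible: A, B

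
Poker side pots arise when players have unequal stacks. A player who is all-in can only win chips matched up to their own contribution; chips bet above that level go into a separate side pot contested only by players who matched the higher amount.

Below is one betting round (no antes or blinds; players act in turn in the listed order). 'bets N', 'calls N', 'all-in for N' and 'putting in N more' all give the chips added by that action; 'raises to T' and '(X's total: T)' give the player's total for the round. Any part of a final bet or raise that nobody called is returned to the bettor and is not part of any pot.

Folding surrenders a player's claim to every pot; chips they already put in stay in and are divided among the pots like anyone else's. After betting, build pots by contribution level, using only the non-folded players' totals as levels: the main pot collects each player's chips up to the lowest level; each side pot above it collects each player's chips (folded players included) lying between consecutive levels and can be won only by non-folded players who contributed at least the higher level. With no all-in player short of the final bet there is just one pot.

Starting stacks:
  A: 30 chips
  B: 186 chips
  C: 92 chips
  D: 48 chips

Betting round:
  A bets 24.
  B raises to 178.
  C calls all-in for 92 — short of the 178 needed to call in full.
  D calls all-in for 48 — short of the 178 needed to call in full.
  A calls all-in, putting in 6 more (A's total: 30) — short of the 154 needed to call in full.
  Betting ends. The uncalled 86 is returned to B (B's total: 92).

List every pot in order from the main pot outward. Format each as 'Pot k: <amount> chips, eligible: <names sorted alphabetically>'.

Pot 1: 120 chips, eligible: A, B, C, D
Pot 2: 54 chips, eligible: B, C, D
Pot 3: 88 chips, eligible: B, C

Derivation:
Contributions (after 86 returned to B): A=30, B=92, C=92, D=48
Pot levels (distinct totals of non-folded players): 30, 48, 92
Layer 1-30: 30 each from A, B, C, D = 30*4 = 120 chips; eligible A, B, C, D
Layer 31-48: 18 each from B, C, D = 18*3 = 54 chips; eligible B, C, D
Layer 49-92: 44 each from B, C = 44*2 = 88 chips; eligible B, C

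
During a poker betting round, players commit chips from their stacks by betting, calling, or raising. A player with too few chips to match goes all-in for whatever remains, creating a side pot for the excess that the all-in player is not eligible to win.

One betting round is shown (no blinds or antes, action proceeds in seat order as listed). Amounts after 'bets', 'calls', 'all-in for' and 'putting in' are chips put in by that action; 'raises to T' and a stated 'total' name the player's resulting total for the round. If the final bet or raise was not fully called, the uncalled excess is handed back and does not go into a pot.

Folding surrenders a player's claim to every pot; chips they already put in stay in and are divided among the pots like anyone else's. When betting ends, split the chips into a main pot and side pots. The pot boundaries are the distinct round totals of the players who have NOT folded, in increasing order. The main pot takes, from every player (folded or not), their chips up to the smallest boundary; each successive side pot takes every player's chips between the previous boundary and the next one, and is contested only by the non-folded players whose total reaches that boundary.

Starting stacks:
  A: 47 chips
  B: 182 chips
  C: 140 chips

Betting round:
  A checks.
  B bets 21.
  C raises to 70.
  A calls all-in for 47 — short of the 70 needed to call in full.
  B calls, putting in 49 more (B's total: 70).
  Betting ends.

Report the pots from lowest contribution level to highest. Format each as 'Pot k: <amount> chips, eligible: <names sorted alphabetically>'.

Pot 1: 141 chips, eligible: A, B, C
Pot 2: 46 chips, eligible: B, C

Derivation:
Contributions: A=47, B=70, C=70
Pot levels (distinct totals of non-folded players): 47, 70
Layer 1-47: 47 each from A, B, C = 47*3 = 141 chips; eligible A, B, C
Layer 48-70: 23 each from B, C = 23*2 = 46 chips; eligible B, C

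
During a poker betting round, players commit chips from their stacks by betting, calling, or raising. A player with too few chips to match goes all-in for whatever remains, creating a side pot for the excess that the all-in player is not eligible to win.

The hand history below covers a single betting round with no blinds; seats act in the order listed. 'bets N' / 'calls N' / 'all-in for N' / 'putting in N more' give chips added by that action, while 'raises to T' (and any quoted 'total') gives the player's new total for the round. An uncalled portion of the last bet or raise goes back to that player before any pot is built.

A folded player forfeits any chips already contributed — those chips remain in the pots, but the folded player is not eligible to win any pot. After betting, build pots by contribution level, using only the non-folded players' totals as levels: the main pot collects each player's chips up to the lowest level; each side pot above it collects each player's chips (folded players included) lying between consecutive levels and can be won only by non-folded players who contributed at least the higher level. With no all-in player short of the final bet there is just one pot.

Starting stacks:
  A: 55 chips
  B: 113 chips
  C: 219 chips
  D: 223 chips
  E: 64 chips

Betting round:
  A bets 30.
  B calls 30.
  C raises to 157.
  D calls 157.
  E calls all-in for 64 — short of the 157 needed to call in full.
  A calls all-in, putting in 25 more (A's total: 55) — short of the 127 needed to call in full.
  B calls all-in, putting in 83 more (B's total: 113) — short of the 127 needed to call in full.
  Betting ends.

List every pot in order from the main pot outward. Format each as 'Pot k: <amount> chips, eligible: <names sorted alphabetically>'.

Pot 1: 275 chips, eligible: A, B, C, D, E
Pot 2: 36 chips, eligible: B, C, D, E
Pot 3: 147 chips, eligible: B, C, D
Pot 4: 88 chips, eligible: C, D

Derivation:
Contributions: A=55, B=113, C=157, D=157, E=64
Pot levels (distinct totals of non-folded players): 55, 64, 113, 157
Layer 1-55: 55 each from A, B, C, D, E = 55*5 = 275 chips; eligible A, B, C, D, E
Layer 56-64: 9 each from B, C, D, E = 9*4 = 36 chips; eligible B, C, D, E
Layer 65-113: 49 each from B, C, D = 49*3 = 147 chips; eligible B, C, D
Layer 114-157: 44 each from C, D = 44*2 = 88 chips; eligible C, D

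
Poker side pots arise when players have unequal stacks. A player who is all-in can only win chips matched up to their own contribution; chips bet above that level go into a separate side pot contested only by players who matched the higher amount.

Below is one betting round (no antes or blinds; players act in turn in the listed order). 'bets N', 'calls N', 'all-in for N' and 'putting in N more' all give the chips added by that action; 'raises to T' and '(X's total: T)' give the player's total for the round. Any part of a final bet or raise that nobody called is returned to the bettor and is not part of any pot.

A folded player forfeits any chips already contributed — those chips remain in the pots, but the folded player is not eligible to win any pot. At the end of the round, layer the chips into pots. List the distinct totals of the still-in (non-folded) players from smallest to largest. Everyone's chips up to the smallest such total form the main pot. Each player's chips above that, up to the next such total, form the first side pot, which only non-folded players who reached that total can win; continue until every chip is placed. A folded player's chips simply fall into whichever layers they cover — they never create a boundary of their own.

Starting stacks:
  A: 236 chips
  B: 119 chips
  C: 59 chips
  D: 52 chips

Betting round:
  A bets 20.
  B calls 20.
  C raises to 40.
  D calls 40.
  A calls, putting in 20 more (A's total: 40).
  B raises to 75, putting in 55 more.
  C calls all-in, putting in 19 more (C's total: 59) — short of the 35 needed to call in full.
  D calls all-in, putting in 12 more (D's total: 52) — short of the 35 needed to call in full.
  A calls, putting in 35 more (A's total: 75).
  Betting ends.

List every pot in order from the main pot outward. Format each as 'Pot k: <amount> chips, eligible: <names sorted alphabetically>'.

Pot 1: 208 chips, eligible: A, B, C, D
Pot 2: 21 chips, eligible: A, B, C
Pot 3: 32 chips, eligible: A, B

Derivation:
Contributions: A=75, B=75, C=59, D=52
Pot levels (distinct totals of non-folded players): 52, 59, 75
Layer 1-52: 52 each from A, B, C, D = 52*4 = 208 chips; eligible A, B, C, D
Layer 53-59: 7 each from A, B, C = 7*3 = 21 chips; eligible A, B, C
Layer 60-75: 16 each from A, B = 16*2 = 32 chips; eligible A, B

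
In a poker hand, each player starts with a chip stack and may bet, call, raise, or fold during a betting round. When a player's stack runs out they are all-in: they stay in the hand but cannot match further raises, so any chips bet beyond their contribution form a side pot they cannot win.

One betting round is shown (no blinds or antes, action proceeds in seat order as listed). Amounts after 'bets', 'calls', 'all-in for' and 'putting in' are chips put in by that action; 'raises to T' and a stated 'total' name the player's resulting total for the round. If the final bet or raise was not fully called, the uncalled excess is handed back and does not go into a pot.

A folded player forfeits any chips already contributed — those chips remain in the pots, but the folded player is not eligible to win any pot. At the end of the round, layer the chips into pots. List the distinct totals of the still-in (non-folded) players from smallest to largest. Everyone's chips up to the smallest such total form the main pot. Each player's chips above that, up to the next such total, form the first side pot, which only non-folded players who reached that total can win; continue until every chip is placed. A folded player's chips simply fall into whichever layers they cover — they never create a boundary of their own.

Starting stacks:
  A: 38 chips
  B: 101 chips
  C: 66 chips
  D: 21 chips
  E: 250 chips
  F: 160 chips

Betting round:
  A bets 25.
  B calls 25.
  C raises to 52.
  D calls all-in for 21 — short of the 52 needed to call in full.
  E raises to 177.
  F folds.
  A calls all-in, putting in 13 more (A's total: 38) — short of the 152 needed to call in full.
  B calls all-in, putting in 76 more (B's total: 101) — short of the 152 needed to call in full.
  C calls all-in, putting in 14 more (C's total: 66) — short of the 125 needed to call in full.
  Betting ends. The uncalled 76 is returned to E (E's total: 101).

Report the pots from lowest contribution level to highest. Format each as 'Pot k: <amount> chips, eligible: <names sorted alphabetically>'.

Pot 1: 105 chips, eligible: A, B, C, D, E
Pot 2: 68 chips, eligible: A, B, C, E
Pot 3: 84 chips, eligible: B, C, E
Pot 4: 70 chips, eligible: B, E

Derivation:
Contributions (after 76 returned to E): A=38, B=101, C=66, D=21, E=101
Folded: F
Pot levels (distinct totals of non-folded players): 21, 38, 66, 101
Layer 1-21: 21 each from A, B, C, D, E = 21*5 = 105 chips; eligible A, B, C, D, E
Layer 22-38: 17 each from A, B, C, E = 17*4 = 68 chips; eligible A, B, C, E
Layer 39-66: 28 each from B, C, E = 28*3 = 84 chips; eligible B, C, E
Layer 67-101: 35 each from B, E = 35*2 = 70 chips; eligible B, E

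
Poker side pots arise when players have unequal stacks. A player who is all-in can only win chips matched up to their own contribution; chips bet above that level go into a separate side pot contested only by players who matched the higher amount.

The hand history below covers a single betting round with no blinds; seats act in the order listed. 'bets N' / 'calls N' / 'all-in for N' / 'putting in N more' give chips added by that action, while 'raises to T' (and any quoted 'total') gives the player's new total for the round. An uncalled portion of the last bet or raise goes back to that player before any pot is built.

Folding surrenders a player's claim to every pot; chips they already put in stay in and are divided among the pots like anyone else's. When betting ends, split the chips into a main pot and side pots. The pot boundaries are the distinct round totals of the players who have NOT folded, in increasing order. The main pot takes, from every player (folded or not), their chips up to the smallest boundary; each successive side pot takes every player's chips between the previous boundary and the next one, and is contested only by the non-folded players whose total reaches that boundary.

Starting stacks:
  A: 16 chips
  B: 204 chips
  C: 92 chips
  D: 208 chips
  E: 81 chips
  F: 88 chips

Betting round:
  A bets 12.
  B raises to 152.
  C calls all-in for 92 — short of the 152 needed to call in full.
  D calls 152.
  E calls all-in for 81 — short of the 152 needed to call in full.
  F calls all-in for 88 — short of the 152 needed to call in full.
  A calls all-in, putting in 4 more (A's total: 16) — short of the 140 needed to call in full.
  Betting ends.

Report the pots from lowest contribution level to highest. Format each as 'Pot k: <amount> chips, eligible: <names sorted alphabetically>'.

Contributions: A=16, B=152, C=92, D=152, E=81, F=88
Pot levels (distinct totals of non-folded players): 16, 81, 88, 92, 152
Layer 1-16: 16 each from A, B, C, D, E, F = 16*6 = 96 chips; eligible A, B, C, D, E, F
Layer 17-81: 65 each from B, C, D, E, F = 65*5 = 325 chips; eligible B, C, D, E, F
Layer 82-88: 7 each from B, C, D, F = 7*4 = 28 chips; eligible B, C, D, F
Layer 89-92: 4 each from B, C, D = 4*3 = 12 chips; eligible B, C, D
Layer 93-152: 60 each from B, D = 60*2 = 120 chips; eligible B, D

Pot 1: 96 chips, eligible: A, B, C, D, E, F
Pot 2: 325 chips, eligible: B, C, D, E, F
Pot 3: 28 chips, eligible: B, C, D, F
Pot 4: 12 chips, eligible: B, C, D
Pot 5: 120 chips, eligible: B, D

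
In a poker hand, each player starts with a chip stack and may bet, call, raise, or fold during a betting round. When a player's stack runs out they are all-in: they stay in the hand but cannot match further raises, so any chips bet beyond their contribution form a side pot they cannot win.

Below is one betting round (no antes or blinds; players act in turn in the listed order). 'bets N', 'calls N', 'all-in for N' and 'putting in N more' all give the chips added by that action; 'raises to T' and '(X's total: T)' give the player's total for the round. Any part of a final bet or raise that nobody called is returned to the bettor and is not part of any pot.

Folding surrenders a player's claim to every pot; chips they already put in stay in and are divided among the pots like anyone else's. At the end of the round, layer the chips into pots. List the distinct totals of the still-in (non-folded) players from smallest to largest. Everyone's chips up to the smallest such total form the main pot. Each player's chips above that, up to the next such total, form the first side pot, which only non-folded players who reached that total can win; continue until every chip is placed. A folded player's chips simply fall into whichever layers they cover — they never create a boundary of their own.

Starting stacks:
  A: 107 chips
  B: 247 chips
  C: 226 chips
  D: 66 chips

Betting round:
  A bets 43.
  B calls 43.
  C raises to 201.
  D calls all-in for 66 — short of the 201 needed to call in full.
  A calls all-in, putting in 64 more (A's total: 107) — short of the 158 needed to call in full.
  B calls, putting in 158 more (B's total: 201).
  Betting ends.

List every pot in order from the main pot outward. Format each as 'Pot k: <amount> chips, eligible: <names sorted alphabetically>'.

Contributions: A=107, B=201, C=201, D=66
Pot levels (distinct totals of non-folded players): 66, 107, 201
Layer 1-66: 66 each from A, B, C, D = 66*4 = 264 chips; eligible A, B, C, D
Layer 67-107: 41 each from A, B, C = 41*3 = 123 chips; eligible A, B, C
Layer 108-201: 94 each from B, C = 94*2 = 188 chips; eligible B, C

Pot 1: 264 chips, eligible: A, B, C, D
Pot 2: 123 chips, eligible: A, B, C
Pot 3: 188 chips, eligible: B, C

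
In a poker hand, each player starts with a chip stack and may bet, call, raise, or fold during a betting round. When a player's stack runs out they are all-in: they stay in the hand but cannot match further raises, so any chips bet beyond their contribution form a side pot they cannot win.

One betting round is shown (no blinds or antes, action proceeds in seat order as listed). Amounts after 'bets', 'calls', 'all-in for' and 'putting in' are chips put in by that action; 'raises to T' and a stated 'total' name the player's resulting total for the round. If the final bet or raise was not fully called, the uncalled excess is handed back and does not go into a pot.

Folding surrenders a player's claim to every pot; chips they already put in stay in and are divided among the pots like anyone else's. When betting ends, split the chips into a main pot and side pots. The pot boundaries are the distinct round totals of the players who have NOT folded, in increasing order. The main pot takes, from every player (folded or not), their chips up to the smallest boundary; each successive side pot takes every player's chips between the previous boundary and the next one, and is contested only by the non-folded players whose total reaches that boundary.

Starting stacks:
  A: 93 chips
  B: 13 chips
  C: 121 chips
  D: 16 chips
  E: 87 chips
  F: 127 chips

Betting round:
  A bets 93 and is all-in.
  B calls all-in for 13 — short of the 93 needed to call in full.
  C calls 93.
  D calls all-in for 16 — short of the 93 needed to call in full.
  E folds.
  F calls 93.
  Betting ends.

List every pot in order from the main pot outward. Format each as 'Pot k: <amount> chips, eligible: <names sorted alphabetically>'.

Contributions: A=93, B=13, C=93, D=16, F=93
Folded: E
Pot levels (distinct totals of non-folded players): 13, 16, 93
Layer 1-13: 13 each from A, B, C, D, F = 13*5 = 65 chips; eligible A, B, C, D, F
Layer 14-16: 3 each from A, C, D, F = 3*4 = 12 chips; eligible A, C, D, F
Layer 17-93: 77 each from A, C, F = 77*3 = 231 chips; eligible A, C, F

Pot 1: 65 chips, eligible: A, B, C, D, F
Pot 2: 12 chips, eligible: A, C, D, F
Pot 3: 231 chips, eligible: A, C, F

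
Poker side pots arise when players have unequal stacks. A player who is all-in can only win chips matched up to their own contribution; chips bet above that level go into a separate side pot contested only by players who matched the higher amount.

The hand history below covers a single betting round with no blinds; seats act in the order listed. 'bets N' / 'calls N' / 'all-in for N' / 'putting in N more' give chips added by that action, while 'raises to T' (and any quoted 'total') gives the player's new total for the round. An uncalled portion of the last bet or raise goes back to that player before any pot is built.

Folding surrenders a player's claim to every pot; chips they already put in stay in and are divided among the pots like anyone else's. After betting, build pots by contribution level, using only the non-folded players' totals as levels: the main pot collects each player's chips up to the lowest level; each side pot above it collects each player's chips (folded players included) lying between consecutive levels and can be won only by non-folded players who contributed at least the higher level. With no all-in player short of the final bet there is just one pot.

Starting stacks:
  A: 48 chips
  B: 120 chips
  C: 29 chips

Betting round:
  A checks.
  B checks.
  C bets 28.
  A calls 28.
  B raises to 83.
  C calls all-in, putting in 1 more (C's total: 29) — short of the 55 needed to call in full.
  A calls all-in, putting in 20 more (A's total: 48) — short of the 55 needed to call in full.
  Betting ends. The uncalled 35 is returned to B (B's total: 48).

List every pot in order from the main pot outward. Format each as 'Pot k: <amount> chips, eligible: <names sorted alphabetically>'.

Pot 1: 87 chips, eligible: A, B, C
Pot 2: 38 chips, eligible: A, B

Derivation:
Contributions (after 35 returned to B): A=48, B=48, C=29
Pot levels (distinct totals of non-folded players): 29, 48
Layer 1-29: 29 each from A, B, C = 29*3 = 87 chips; eligible A, B, C
Layer 30-48: 19 each from A, B = 19*2 = 38 chips; eligible A, B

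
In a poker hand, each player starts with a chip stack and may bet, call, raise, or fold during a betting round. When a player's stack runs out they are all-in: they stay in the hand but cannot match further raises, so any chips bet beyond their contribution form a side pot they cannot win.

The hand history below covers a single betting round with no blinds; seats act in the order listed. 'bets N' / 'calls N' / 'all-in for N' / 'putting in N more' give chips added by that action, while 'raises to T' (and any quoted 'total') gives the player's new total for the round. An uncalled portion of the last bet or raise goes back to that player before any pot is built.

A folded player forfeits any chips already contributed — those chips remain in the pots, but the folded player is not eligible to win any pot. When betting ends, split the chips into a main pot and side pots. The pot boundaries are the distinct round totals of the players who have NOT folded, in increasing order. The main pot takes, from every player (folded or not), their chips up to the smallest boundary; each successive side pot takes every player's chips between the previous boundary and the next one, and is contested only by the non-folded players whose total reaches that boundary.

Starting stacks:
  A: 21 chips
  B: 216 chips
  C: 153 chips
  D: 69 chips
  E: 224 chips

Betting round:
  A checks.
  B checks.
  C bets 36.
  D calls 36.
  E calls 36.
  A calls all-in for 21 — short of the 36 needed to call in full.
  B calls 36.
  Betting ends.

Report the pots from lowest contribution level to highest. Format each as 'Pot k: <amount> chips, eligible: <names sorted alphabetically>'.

Contributions: A=21, B=36, C=36, D=36, E=36
Pot levels (distinct totals of non-folded players): 21, 36
Layer 1-21: 21 each from A, B, C, D, E = 21*5 = 105 chips; eligible A, B, C, D, E
Layer 22-36: 15 each from B, C, D, E = 15*4 = 60 chips; eligible B, C, D, E

Pot 1: 105 chips, eligible: A, B, C, D, E
Pot 2: 60 chips, eligible: B, C, D, E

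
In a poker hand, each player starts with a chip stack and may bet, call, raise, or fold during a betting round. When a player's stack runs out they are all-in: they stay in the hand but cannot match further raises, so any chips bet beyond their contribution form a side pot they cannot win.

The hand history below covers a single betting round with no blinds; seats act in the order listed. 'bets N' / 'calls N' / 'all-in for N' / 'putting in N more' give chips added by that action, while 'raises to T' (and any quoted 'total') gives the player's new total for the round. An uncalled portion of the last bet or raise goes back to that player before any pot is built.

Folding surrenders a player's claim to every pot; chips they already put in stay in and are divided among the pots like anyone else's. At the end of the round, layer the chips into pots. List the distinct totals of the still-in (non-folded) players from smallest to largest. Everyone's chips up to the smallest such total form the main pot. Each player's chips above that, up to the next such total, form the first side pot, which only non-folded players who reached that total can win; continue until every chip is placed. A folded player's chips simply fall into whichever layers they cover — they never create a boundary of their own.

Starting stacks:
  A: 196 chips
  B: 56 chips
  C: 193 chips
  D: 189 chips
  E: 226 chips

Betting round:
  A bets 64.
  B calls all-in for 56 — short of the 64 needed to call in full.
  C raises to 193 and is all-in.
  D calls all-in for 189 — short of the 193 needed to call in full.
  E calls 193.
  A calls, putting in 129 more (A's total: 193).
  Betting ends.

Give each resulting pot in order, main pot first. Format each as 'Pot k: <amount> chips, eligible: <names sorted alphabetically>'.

Contributions: A=193, B=56, C=193, D=189, E=193
Pot levels (distinct totals of non-folded players): 56, 189, 193
Layer 1-56: 56 each from A, B, C, D, E = 56*5 = 280 chips; eligible A, B, C, D, E
Layer 57-189: 133 each from A, C, D, E = 133*4 = 532 chips; eligible A, C, D, E
Layer 190-193: 4 each from A, C, E = 4*3 = 12 chips; eligible A, C, E

Pot 1: 280 chips, eligible: A, B, C, D, E
Pot 2: 532 chips, eligible: A, C, D, E
Pot 3: 12 chips, eligible: A, C, E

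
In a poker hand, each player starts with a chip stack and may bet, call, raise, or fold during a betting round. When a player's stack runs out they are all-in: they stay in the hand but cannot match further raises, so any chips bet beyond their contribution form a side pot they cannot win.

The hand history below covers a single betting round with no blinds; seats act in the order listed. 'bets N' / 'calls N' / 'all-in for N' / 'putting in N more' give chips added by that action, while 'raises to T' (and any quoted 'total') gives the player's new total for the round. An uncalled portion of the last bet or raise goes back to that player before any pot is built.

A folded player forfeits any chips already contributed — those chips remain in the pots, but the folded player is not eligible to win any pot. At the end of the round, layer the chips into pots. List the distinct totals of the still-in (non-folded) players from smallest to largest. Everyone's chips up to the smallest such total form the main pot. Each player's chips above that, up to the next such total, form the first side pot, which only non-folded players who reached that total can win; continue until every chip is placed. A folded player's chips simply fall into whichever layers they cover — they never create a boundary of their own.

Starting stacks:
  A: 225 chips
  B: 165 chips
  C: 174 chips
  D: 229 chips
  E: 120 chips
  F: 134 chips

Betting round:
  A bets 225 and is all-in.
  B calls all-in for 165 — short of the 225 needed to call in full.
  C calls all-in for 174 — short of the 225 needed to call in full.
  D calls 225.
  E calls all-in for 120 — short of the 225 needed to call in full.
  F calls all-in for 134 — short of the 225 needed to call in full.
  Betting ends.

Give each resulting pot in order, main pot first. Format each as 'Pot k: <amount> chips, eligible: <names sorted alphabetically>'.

Contributions: A=225, B=165, C=174, D=225, E=120, F=134
Pot levels (distinct totals of non-folded players): 120, 134, 165, 174, 225
Layer 1-120: 120 each from A, B, C, D, E, F = 120*6 = 720 chips; eligible A, B, C, D, E, F
Layer 121-134: 14 each from A, B, C, D, F = 14*5 = 70 chips; eligible A, B, C, D, F
Layer 135-165: 31 each from A, B, C, D = 31*4 = 124 chips; eligible A, B, C, D
Layer 166-174: 9 each from A, C, D = 9*3 = 27 chips; eligible A, C, D
Layer 175-225: 51 each from A, D = 51*2 = 102 chips; eligible A, D

Pot 1: 720 chips, eligible: A, B, C, D, E, F
Pot 2: 70 chips, eligible: A, B, C, D, F
Pot 3: 124 chips, eligible: A, B, C, D
Pot 4: 27 chips, eligible: A, C, D
Pot 5: 102 chips, eligible: A, D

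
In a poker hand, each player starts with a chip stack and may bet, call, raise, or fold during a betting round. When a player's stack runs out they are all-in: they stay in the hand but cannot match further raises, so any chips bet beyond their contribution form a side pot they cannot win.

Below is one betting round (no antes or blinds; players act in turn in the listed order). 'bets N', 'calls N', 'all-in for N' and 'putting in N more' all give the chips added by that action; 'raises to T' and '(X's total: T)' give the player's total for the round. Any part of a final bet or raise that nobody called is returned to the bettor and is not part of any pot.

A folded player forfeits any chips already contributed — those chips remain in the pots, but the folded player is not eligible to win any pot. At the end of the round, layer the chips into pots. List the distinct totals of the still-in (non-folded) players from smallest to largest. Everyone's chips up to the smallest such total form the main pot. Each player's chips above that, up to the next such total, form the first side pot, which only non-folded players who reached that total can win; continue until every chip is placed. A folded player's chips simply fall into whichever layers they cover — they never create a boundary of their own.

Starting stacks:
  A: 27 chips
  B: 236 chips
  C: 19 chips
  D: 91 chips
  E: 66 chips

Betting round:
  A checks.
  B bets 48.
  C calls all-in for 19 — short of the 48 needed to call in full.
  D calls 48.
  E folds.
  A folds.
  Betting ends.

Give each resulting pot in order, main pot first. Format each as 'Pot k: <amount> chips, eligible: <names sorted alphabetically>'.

Contributions: B=48, C=19, D=48
Folded: A, E
Pot levels (distinct totals of non-folded players): 19, 48
Layer 1-19: 19 each from B, C, D = 19*3 = 57 chips; eligible B, C, D
Layer 20-48: 29 each from B, D = 29*2 = 58 chips; eligible B, D

Pot 1: 57 chips, eligible: B, C, D
Pot 2: 58 chips, eligible: B, D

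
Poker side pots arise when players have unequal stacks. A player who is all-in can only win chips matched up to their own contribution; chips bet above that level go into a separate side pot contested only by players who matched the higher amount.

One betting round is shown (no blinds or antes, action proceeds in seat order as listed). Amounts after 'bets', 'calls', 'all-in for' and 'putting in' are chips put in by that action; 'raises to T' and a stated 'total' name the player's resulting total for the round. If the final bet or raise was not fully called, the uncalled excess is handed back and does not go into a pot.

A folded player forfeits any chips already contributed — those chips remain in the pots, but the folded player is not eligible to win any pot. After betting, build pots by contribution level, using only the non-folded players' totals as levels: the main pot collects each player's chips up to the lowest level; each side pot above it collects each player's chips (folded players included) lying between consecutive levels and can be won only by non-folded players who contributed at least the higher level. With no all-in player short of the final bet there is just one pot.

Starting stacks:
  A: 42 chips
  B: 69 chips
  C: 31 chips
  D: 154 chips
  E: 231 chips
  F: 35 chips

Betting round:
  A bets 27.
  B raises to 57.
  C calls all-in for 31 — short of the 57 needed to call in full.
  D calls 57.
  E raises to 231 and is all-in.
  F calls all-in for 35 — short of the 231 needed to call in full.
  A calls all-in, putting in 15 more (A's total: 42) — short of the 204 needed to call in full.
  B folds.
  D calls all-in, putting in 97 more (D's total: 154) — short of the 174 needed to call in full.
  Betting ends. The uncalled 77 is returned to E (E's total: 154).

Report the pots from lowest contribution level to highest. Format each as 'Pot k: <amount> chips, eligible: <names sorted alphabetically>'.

Contributions (after 77 returned to E): A=42, B=57, C=31, D=154, E=154, F=35
Folded: B
Pot levels (distinct totals of non-folded players): 31, 35, 42, 154
Layer 1-31: 31 each from A, B, C, D, E, F = 31*6 = 186 chips; eligible A, C, D, E, F
Layer 32-35: 4 each from A, B, D, E, F = 4*5 = 20 chips; eligible A, D, E, F
Layer 36-42: 7 each from A, B, D, E = 7*4 = 28 chips; eligible A, D, E
Layer 43-154: B 15 + D 112 + E 112 = 239 chips; eligible D, E

Pot 1: 186 chips, eligible: A, C, D, E, F
Pot 2: 20 chips, eligible: A, D, E, F
Pot 3: 28 chips, eligible: A, D, E
Pot 4: 239 chips, eligible: D, E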